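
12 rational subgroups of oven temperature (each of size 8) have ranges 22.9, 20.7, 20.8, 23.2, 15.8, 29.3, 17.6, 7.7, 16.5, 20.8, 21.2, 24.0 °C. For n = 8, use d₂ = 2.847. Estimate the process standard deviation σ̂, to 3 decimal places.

7.040

R̄ = (22.9 + 20.7 + 20.8 + 23.2 + 15.8 + 29.3 + 17.6 + 7.7 + 16.5 + 20.8 + 21.2 + 24.0) / 12 = 20.0417
σ̂ = R̄ / d₂ = 20.0417 / 2.847 = 7.0396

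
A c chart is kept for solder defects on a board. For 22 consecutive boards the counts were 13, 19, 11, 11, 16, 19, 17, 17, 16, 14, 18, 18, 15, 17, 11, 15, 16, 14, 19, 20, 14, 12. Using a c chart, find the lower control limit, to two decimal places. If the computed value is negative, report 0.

3.72

c̄ = (13 + 19 + 11 + 11 + 16 + 19 + 17 + 17 + 16 + 14 + 18 + 18 + 15 + 17 + 11 + 15 + 16 + 14 + 19 + 20 + 14 + 12) / 22 = 342 / 22 = 15.5455
LCL = c̄ − 3√c̄ = 15.5455 − 3 × 3.9428 = 3.7171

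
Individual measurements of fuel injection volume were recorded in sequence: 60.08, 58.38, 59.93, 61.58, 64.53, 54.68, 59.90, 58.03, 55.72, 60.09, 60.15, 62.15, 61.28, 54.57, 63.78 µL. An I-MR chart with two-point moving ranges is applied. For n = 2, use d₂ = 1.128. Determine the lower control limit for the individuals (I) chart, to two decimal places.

X̄ = (60.08 + 58.38 + 59.93 + 61.58 + 64.53 + 54.68 + 59.90 + 58.03 + 55.72 + 60.09 + 60.15 + 62.15 + 61.28 + 54.57 + 63.78) / 15 = 59.6567
Moving ranges: 1.70, 1.55, 1.65, 2.95, 9.85, 5.22, 1.87, 2.31, 4.37, 0.06, 2.00, 0.87, 6.71, 9.21; M̄R̄ = 50.3200 / 14 = 3.5943
LCL = X̄ − 3·M̄R̄/d₂ = 59.6567 − 3 × 3.5943 / 1.128 = 50.0974

50.10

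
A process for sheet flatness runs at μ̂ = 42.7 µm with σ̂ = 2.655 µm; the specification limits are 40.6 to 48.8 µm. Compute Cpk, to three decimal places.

Cpu = (USL − μ̂) / (3σ̂) = (48.8 − 42.7) / (3 × 2.655) = 0.7659; Cpl = (μ̂ − LSL) / (3σ̂) = (42.7 − 40.6) / (3 × 2.655) = 0.2637; Cpk = min(Cpu, Cpl) = 0.2637

0.264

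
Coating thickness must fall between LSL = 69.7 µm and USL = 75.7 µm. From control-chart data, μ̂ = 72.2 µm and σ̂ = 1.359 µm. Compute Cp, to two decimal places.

Cp = (USL − LSL) / (6σ̂) = (75.7 − 69.7) / (6 × 1.359) = 6.0000 / 8.1540 = 0.7358

0.74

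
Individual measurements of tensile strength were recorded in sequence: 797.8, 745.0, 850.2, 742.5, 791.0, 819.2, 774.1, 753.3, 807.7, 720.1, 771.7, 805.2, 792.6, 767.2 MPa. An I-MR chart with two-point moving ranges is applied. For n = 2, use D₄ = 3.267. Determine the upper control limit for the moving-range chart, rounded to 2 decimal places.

Moving ranges: 52.8, 105.2, 107.7, 48.5, 28.2, 45.1, 20.8, 54.4, 87.6, 51.6, 33.5, 12.6, 25.4; M̄R̄ = 673.4000 / 13 = 51.8000
UCL_MR = D₄·M̄R̄ = 3.267 × 51.8000 = 169.2306

169.23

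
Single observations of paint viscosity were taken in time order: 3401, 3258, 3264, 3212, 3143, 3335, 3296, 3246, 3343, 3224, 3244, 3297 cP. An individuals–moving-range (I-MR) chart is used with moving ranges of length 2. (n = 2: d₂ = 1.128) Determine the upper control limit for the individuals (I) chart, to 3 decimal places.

X̄ = (3401 + 3258 + 3264 + 3212 + 3143 + 3335 + 3296 + 3246 + 3343 + 3224 + 3244 + 3297) / 12 = 3271.9167
Moving ranges: 143, 6, 52, 69, 192, 39, 50, 97, 119, 20, 53; M̄R̄ = 840.0000 / 11 = 76.3636
UCL = X̄ + 3·M̄R̄/d₂ = 3271.9167 + 3 × 76.3636 / 1.128 = 3475.0114

3475.011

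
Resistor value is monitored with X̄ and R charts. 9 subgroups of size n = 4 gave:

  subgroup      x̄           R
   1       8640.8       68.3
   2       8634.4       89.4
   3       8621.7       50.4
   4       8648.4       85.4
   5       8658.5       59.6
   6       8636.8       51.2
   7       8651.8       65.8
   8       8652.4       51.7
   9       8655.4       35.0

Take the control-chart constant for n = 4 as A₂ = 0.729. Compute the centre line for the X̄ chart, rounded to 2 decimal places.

X̄̄ = (8640.8 + 8634.4 + 8621.7 + 8648.4 + 8658.5 + 8636.8 + 8651.8 + 8652.4 + 8655.4) / 9 = 77800.2000 / 9 = 8644.4667
CL = X̄̄ = 8644.4667

8644.47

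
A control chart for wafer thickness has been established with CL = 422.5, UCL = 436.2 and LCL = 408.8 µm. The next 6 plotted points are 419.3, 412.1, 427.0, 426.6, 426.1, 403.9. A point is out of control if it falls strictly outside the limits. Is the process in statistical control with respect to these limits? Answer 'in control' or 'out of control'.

Compare each point to [408.8, 436.2]: sample 6 = 403.9 < LCL.

out of control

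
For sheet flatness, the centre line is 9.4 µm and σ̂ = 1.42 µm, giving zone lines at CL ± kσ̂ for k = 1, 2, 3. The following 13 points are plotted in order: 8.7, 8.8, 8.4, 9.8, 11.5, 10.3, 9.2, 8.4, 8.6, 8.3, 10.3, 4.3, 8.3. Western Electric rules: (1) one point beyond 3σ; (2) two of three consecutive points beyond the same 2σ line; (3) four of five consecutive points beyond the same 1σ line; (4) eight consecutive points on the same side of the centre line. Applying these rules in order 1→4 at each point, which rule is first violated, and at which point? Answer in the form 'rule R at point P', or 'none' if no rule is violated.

rule 1 at point 12

Zone of each point (C = within 1σ̂, B = 1σ̂–2σ̂, A = 2σ̂–3σ̂, * = beyond 3σ̂; sign = side of CL): 1:-C, 2:-C, 3:-C, 4:+C, 5:+B, 6:+C, 7:-C, 8:-C, 9:-C, 10:-C, 11:+C, 12:-*, 13:-C
Rule 1 (one point beyond the 3σ limits) is satisfied at point 12.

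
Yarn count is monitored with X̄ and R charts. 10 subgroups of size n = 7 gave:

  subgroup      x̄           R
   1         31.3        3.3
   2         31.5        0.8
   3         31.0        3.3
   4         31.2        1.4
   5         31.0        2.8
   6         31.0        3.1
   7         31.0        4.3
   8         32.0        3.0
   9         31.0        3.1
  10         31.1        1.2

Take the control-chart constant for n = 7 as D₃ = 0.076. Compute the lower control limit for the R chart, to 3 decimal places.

0.200

R̄ = (3.3 + 0.8 + 3.3 + 1.4 + 2.8 + 3.1 + 4.3 + 3.0 + 3.1 + 1.2) / 10 = 26.3000 / 10 = 2.6300
LCL_R = D₃·R̄ = 0.076 × 2.6300 = 0.1999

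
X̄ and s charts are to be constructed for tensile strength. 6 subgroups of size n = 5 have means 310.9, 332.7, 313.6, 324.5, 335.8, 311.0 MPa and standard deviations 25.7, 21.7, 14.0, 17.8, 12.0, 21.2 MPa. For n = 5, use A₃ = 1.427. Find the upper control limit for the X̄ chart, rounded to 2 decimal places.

X̄̄ = (310.9 + 332.7 + 313.6 + 324.5 + 335.8 + 311.0) / 6 = 321.4167
s̄ = (25.7 + 21.7 + 14.0 + 17.8 + 12.0 + 21.2) / 6 = 18.7333
UCL = X̄̄ + A₃·s̄ = 321.4167 + 1.427 × 18.7333 = 348.1491

348.15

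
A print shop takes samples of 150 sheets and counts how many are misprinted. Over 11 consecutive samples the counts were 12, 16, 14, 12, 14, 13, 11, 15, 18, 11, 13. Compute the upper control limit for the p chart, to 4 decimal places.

0.1605

p̄ = Σdᵢ / (k·n) = 149 / (11 × 150) = 0.09030
UCL = p̄ + 3·√(p̄(1−p̄)/n) = 0.09030 + 3 × √(0.09030×0.90970/150) = 0.09030 + 3 × 0.02340 = 0.16051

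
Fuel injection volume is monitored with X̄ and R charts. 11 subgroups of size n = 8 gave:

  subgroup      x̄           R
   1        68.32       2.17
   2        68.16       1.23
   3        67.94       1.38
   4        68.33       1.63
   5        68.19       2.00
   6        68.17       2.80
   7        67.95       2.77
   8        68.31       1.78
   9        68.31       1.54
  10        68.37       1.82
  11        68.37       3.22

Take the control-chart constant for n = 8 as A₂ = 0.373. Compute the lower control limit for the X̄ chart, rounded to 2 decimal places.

X̄̄ = (68.32 + 68.16 + 67.94 + 68.33 + 68.19 + 68.17 + 67.95 + 68.31 + 68.31 + 68.37 + 68.37) / 11 = 750.4200 / 11 = 68.2200
R̄ = (2.17 + 1.23 + 1.38 + 1.63 + 2.00 + 2.80 + 2.77 + 1.78 + 1.54 + 1.82 + 3.22) / 11 = 22.3400 / 11 = 2.0309
LCL = X̄̄ − A₂·R̄ = 68.2200 − 0.373 × 2.0309 = 67.4625

67.46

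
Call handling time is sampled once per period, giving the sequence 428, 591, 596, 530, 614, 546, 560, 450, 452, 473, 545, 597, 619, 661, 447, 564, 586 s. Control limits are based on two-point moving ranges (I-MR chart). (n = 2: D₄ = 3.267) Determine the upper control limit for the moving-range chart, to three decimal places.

219.297

Moving ranges: 163, 5, 66, 84, 68, 14, 110, 2, 21, 72, 52, 22, 42, 214, 117, 22; M̄R̄ = 1074.0000 / 16 = 67.1250
UCL_MR = D₄·M̄R̄ = 3.267 × 67.1250 = 219.2974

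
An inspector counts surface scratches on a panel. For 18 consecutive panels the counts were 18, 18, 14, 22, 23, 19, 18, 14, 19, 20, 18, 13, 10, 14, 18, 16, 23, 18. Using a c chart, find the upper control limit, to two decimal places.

30.05

c̄ = (18 + 18 + 14 + 22 + 23 + 19 + 18 + 14 + 19 + 20 + 18 + 13 + 10 + 14 + 18 + 16 + 23 + 18) / 18 = 315 / 18 = 17.5000
UCL = c̄ + 3√c̄ = 17.5000 + 3 × √17.5000 = 17.5000 + 3 × 4.1833 = 30.0499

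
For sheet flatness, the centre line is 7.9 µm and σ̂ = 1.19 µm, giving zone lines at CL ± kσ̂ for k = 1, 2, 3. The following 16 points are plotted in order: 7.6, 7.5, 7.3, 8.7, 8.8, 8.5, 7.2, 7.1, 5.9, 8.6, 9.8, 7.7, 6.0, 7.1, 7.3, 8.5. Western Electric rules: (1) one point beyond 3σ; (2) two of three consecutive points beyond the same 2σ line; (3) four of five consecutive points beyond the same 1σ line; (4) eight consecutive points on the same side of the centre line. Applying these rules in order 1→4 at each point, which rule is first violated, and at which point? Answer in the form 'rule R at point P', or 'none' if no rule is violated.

none

Zone of each point (C = within 1σ̂, B = 1σ̂–2σ̂, A = 2σ̂–3σ̂, * = beyond 3σ̂; sign = side of CL): 1:-C, 2:-C, 3:-C, 4:+C, 5:+C, 6:+C, 7:-C, 8:-C, 9:-B, 10:+C, 11:+B, 12:-C, 13:-B, 14:-C, 15:-C, 16:+C
No rule fires across all 16 points.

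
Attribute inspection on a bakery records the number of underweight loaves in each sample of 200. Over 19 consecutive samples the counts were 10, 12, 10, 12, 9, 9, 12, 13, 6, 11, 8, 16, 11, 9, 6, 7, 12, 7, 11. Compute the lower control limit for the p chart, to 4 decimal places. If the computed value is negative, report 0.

0.0039

p̄ = Σdᵢ / (k·n) = 191 / (19 × 200) = 0.05026
LCL = p̄ − 3·√(p̄(1−p̄)/n) = 0.05026 − 3 × 0.01545 = 0.00391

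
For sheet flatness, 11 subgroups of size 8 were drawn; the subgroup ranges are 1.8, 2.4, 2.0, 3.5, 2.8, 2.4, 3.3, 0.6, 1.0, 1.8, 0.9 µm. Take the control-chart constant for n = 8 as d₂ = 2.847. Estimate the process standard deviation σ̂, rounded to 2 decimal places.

0.72

R̄ = (1.8 + 2.4 + 2.0 + 3.5 + 2.8 + 2.4 + 3.3 + 0.6 + 1.0 + 1.8 + 0.9) / 11 = 2.0455
σ̂ = R̄ / d₂ = 2.0455 / 2.847 = 0.7185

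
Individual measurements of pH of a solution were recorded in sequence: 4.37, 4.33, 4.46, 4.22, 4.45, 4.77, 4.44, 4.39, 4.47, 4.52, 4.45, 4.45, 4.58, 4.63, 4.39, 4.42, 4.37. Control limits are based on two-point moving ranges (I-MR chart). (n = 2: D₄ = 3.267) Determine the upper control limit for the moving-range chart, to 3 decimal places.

0.417

Moving ranges: 0.04, 0.13, 0.24, 0.23, 0.32, 0.33, 0.05, 0.08, 0.05, 0.07, 0.00, 0.13, 0.05, 0.24, 0.03, 0.05; M̄R̄ = 2.0400 / 16 = 0.1275
UCL_MR = D₄·M̄R̄ = 3.267 × 0.1275 = 0.4165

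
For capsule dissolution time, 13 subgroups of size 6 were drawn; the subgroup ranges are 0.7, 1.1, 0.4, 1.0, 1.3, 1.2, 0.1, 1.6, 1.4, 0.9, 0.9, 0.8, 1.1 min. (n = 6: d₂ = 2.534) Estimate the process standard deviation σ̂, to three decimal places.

0.379

R̄ = (0.7 + 1.1 + 0.4 + 1.0 + 1.3 + 1.2 + 0.1 + 1.6 + 1.4 + 0.9 + 0.9 + 0.8 + 1.1) / 13 = 0.9615
σ̂ = R̄ / d₂ = 0.9615 / 2.534 = 0.3795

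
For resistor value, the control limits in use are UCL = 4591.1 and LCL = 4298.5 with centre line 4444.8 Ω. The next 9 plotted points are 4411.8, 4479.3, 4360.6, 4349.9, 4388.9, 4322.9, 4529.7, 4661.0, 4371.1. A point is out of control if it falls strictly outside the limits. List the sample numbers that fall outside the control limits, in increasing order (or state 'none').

8

Compare each point to [4298.5, 4591.1]: sample 8 = 4661.0 > UCL.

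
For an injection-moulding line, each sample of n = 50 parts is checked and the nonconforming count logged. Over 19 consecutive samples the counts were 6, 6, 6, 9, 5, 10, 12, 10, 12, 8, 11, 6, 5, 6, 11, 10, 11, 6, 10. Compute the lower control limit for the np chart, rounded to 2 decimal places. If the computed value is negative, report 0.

p̄ = Σdᵢ / (k·n) = 160 / (19 × 50) = 0.16842
LCL = np̄ − 3·√(np̄(1−p̄)) = 8.4211 − 3 × 2.6463 = 0.4822

0.48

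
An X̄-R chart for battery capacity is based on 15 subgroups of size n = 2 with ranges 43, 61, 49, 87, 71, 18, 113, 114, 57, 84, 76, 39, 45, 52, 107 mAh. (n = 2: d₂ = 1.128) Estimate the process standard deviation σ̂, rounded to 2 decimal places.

60.05

R̄ = (43 + 61 + 49 + 87 + 71 + 18 + 113 + 114 + 57 + 84 + 76 + 39 + 45 + 52 + 107) / 15 = 67.7333
σ̂ = R̄ / d₂ = 67.7333 / 1.128 = 60.0473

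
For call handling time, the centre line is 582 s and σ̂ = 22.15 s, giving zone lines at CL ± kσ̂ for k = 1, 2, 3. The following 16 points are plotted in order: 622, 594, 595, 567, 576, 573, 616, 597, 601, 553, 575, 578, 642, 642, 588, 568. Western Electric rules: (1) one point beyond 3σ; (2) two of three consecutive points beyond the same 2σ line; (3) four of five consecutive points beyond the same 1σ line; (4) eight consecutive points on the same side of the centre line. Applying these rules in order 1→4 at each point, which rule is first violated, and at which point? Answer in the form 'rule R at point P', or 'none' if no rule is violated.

Zone of each point (C = within 1σ̂, B = 1σ̂–2σ̂, A = 2σ̂–3σ̂, * = beyond 3σ̂; sign = side of CL): 1:+B, 2:+C, 3:+C, 4:-C, 5:-C, 6:-C, 7:+B, 8:+C, 9:+C, 10:-B, 11:-C, 12:-C, 13:+A, 14:+A, 15:+C, 16:-C
Rule 2 (two of three consecutive points beyond the same 2σ limit) is satisfied at point 14.

rule 2 at point 14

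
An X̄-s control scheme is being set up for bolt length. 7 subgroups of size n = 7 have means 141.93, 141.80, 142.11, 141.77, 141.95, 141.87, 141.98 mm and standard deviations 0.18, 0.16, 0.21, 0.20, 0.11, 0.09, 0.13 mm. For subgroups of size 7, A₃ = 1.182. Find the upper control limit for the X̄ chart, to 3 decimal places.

X̄̄ = (141.93 + 141.80 + 142.11 + 141.77 + 141.95 + 141.87 + 141.98) / 7 = 141.9157
s̄ = (0.18 + 0.16 + 0.21 + 0.20 + 0.11 + 0.09 + 0.13) / 7 = 0.1543
UCL = X̄̄ + A₃·s̄ = 141.9157 + 1.182 × 0.1543 = 142.0981

142.098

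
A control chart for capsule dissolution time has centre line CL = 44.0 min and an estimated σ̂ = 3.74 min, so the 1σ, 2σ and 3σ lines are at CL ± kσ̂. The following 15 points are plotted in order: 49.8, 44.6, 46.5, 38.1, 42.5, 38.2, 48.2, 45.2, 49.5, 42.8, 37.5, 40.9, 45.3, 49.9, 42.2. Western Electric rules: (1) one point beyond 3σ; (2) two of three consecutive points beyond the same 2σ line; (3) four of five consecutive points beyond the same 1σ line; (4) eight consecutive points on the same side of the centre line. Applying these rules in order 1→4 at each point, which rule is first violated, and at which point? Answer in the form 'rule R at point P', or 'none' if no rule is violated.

Zone of each point (C = within 1σ̂, B = 1σ̂–2σ̂, A = 2σ̂–3σ̂, * = beyond 3σ̂; sign = side of CL): 1:+B, 2:+C, 3:+C, 4:-B, 5:-C, 6:-B, 7:+B, 8:+C, 9:+B, 10:-C, 11:-B, 12:-C, 13:+C, 14:+B, 15:-C
No rule fires across all 15 points.

none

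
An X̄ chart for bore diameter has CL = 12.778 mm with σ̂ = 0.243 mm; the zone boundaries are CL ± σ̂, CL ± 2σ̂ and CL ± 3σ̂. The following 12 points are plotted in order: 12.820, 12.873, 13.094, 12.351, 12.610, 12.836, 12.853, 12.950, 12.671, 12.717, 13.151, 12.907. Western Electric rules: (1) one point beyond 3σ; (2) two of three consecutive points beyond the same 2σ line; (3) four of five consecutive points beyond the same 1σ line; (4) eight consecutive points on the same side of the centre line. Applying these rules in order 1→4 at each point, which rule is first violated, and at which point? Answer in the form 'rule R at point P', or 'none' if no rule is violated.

none

Zone of each point (C = within 1σ̂, B = 1σ̂–2σ̂, A = 2σ̂–3σ̂, * = beyond 3σ̂; sign = side of CL): 1:+C, 2:+C, 3:+B, 4:-B, 5:-C, 6:+C, 7:+C, 8:+C, 9:-C, 10:-C, 11:+B, 12:+C
No rule fires across all 12 points.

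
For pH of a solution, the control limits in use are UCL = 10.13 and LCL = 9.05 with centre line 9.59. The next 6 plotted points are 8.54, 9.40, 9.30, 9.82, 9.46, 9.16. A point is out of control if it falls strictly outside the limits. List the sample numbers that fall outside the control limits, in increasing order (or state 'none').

1

Compare each point to [9.05, 10.13]: sample 1 = 8.54 < LCL.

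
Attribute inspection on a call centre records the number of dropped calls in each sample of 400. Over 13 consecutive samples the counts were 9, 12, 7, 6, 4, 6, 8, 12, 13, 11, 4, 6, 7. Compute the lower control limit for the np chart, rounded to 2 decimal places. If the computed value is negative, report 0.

p̄ = Σdᵢ / (k·n) = 105 / (13 × 400) = 0.02019
LCL = np̄ − 3·√(np̄(1−p̄)) = 8.0769 − 3 × 2.8132 = -0.3625 → 0 (negative, so LCL = 0)

0.00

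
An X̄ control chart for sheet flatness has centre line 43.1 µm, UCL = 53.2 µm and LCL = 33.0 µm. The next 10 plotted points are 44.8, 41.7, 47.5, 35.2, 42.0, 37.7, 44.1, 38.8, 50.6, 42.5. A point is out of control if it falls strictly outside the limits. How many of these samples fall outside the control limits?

All 10 points lie within [33.0, 53.2].

0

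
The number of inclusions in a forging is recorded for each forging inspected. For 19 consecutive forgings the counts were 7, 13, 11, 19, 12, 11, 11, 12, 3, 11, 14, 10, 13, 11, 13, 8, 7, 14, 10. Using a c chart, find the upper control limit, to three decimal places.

21.026

c̄ = (7 + 13 + 11 + 19 + 12 + 11 + 11 + 12 + 3 + 11 + 14 + 10 + 13 + 11 + 13 + 8 + 7 + 14 + 10) / 19 = 210 / 19 = 11.0526
UCL = c̄ + 3√c̄ = 11.0526 + 3 × √11.0526 = 11.0526 + 3 × 3.3245 = 21.0263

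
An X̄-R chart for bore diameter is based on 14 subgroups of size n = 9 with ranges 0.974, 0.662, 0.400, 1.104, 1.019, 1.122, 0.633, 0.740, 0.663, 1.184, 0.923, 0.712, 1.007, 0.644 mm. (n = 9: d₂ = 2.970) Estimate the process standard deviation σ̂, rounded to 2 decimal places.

R̄ = (0.974 + 0.662 + 0.400 + 1.104 + 1.019 + 1.122 + 0.633 + 0.740 + 0.663 + 1.184 + 0.923 + 0.712 + 1.007 + 0.644) / 14 = 0.8419
σ̂ = R̄ / d₂ = 0.8419 / 2.970 = 0.2835

0.28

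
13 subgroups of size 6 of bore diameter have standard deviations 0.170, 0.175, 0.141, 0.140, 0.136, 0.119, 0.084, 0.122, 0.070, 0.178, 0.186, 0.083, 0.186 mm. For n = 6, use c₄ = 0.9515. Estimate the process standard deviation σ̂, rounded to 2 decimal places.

s̄ = (0.170 + 0.175 + 0.141 + 0.140 + 0.136 + 0.119 + 0.084 + 0.122 + 0.070 + 0.178 + 0.186 + 0.083 + 0.186) / 13 = 0.1377
σ̂ = s̄ / c₄ = 0.1377 / 0.9515 = 0.1447

0.14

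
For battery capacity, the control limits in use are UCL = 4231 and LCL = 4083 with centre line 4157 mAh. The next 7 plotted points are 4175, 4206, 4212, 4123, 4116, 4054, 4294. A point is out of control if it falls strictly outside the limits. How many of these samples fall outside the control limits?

2

Compare each point to [4083, 4231]: sample 6 = 4054 < LCL; sample 7 = 4294 > UCL.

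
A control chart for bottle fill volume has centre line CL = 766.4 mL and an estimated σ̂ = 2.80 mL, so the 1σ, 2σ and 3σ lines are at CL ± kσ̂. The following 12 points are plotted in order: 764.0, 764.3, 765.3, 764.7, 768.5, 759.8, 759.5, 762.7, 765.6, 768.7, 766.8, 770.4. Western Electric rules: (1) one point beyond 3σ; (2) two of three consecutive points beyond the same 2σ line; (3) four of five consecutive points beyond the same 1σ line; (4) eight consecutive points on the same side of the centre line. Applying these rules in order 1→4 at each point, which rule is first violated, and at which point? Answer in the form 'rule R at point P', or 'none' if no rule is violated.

Zone of each point (C = within 1σ̂, B = 1σ̂–2σ̂, A = 2σ̂–3σ̂, * = beyond 3σ̂; sign = side of CL): 1:-C, 2:-C, 3:-C, 4:-C, 5:+C, 6:-A, 7:-A, 8:-B, 9:-C, 10:+C, 11:+C, 12:+B
Rule 2 (two of three consecutive points beyond the same 2σ limit) is satisfied at point 7.

rule 2 at point 7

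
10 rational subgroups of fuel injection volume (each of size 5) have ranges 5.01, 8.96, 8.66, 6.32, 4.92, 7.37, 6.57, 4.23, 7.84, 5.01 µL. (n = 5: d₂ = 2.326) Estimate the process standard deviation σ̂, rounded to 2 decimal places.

2.79

R̄ = (5.01 + 8.96 + 8.66 + 6.32 + 4.92 + 7.37 + 6.57 + 4.23 + 7.84 + 5.01) / 10 = 6.4890
σ̂ = R̄ / d₂ = 6.4890 / 2.326 = 2.7898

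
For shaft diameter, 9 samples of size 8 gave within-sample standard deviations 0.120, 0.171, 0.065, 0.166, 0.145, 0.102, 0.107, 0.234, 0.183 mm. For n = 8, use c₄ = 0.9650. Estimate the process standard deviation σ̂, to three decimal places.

0.149

s̄ = (0.120 + 0.171 + 0.065 + 0.166 + 0.145 + 0.102 + 0.107 + 0.234 + 0.183) / 9 = 0.1437
σ̂ = s̄ / c₄ = 0.1437 / 0.9650 = 0.1489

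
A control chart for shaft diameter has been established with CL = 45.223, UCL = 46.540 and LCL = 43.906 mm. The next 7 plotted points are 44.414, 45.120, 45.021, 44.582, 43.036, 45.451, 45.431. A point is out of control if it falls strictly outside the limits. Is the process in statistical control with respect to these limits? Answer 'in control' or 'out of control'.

out of control

Compare each point to [43.906, 46.540]: sample 5 = 43.036 < LCL.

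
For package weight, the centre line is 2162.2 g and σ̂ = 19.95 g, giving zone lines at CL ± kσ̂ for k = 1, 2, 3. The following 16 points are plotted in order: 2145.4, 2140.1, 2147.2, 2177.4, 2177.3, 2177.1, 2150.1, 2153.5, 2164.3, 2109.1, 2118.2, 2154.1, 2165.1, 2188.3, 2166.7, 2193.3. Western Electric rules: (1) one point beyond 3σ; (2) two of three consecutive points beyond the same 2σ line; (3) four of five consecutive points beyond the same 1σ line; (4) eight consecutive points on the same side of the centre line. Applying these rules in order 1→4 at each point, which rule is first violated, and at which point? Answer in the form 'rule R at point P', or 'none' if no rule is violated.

Zone of each point (C = within 1σ̂, B = 1σ̂–2σ̂, A = 2σ̂–3σ̂, * = beyond 3σ̂; sign = side of CL): 1:-C, 2:-B, 3:-C, 4:+C, 5:+C, 6:+C, 7:-C, 8:-C, 9:+C, 10:-A, 11:-A, 12:-C, 13:+C, 14:+B, 15:+C, 16:+B
Rule 2 (two of three consecutive points beyond the same 2σ limit) is satisfied at point 11.

rule 2 at point 11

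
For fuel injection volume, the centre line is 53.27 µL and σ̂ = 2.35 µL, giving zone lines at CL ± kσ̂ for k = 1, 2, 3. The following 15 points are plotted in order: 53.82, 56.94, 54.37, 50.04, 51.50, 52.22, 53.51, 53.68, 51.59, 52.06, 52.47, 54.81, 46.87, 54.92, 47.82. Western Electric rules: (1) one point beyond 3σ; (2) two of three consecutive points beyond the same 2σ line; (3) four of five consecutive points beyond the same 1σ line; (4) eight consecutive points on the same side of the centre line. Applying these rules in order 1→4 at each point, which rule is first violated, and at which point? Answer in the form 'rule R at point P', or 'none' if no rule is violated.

Zone of each point (C = within 1σ̂, B = 1σ̂–2σ̂, A = 2σ̂–3σ̂, * = beyond 3σ̂; sign = side of CL): 1:+C, 2:+B, 3:+C, 4:-B, 5:-C, 6:-C, 7:+C, 8:+C, 9:-C, 10:-C, 11:-C, 12:+C, 13:-A, 14:+C, 15:-A
Rule 2 (two of three consecutive points beyond the same 2σ limit) is satisfied at point 15.

rule 2 at point 15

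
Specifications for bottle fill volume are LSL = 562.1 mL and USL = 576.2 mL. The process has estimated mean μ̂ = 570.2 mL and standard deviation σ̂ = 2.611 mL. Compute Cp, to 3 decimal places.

Cp = (USL − LSL) / (6σ̂) = (576.2 − 562.1) / (6 × 2.611) = 14.1000 / 15.6660 = 0.9000

0.900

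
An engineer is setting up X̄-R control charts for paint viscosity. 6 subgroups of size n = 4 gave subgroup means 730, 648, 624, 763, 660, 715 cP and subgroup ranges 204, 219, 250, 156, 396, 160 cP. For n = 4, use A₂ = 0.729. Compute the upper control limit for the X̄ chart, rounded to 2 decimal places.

X̄̄ = (730 + 648 + 624 + 763 + 660 + 715) / 6 = 4140.0000 / 6 = 690.0000
R̄ = (204 + 219 + 250 + 156 + 396 + 160) / 6 = 1385.0000 / 6 = 230.8333
UCL = X̄̄ + A₂·R̄ = 690.0000 + 0.729 × 230.8333 = 858.2775

858.28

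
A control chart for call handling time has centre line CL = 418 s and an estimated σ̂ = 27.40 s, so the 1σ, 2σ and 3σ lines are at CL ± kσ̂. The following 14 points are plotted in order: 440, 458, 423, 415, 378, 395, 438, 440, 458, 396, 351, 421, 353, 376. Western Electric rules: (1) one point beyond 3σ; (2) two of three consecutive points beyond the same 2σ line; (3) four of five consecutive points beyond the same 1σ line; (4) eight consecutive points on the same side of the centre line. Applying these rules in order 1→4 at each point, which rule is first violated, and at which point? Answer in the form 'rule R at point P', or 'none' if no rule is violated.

Zone of each point (C = within 1σ̂, B = 1σ̂–2σ̂, A = 2σ̂–3σ̂, * = beyond 3σ̂; sign = side of CL): 1:+C, 2:+B, 3:+C, 4:-C, 5:-B, 6:-C, 7:+C, 8:+C, 9:+B, 10:-C, 11:-A, 12:+C, 13:-A, 14:-B
Rule 2 (two of three consecutive points beyond the same 2σ limit) is satisfied at point 13.

rule 2 at point 13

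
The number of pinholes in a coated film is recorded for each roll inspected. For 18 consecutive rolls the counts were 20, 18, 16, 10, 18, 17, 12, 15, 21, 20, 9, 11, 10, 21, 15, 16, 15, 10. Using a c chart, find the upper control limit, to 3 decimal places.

c̄ = (20 + 18 + 16 + 10 + 18 + 17 + 12 + 15 + 21 + 20 + 9 + 11 + 10 + 21 + 15 + 16 + 15 + 10) / 18 = 274 / 18 = 15.2222
UCL = c̄ + 3√c̄ = 15.2222 + 3 × √15.2222 = 15.2222 + 3 × 3.9016 = 26.9269

26.927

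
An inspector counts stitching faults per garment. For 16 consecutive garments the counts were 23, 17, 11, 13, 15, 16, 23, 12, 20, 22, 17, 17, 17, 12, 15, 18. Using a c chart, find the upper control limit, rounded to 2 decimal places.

c̄ = (23 + 17 + 11 + 13 + 15 + 16 + 23 + 12 + 20 + 22 + 17 + 17 + 17 + 12 + 15 + 18) / 16 = 268 / 16 = 16.7500
UCL = c̄ + 3√c̄ = 16.7500 + 3 × √16.7500 = 16.7500 + 3 × 4.0927 = 29.0280

29.03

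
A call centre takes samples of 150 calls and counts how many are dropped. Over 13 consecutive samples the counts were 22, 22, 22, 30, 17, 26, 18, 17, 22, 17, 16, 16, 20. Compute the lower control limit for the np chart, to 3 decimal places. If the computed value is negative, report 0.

7.794

p̄ = Σdᵢ / (k·n) = 265 / (13 × 150) = 0.13590
LCL = np̄ − 3·√(np̄(1−p̄)) = 20.3846 − 3 × 4.1970 = 7.7938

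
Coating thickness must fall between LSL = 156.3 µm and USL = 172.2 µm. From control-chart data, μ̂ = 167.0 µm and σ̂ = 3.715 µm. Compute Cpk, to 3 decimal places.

Cpu = (USL − μ̂) / (3σ̂) = (172.2 − 167.0) / (3 × 3.715) = 0.4666; Cpl = (μ̂ − LSL) / (3σ̂) = (167.0 − 156.3) / (3 × 3.715) = 0.9601; Cpk = min(Cpu, Cpl) = 0.4666

0.467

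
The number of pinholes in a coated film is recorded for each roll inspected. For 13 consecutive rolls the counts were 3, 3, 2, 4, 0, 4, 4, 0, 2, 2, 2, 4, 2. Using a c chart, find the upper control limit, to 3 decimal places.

7.168

c̄ = (3 + 3 + 2 + 4 + 0 + 4 + 4 + 0 + 2 + 2 + 2 + 4 + 2) / 13 = 32 / 13 = 2.4615
UCL = c̄ + 3√c̄ = 2.4615 + 3 × √2.4615 = 2.4615 + 3 × 1.5689 = 7.1683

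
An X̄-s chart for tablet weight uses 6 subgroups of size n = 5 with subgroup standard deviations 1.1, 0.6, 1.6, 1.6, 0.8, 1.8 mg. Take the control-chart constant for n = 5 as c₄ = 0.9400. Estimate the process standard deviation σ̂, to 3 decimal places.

1.330

s̄ = (1.1 + 0.6 + 1.6 + 1.6 + 0.8 + 1.8) / 6 = 1.2500
σ̂ = s̄ / c₄ = 1.2500 / 0.9400 = 1.3298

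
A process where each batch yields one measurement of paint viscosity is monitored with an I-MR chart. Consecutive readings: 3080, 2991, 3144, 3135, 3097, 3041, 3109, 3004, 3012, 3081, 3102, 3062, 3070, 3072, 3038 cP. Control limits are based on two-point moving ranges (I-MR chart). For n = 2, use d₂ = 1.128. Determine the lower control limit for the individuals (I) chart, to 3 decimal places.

X̄ = (3080 + 2991 + 3144 + 3135 + 3097 + 3041 + 3109 + 3004 + 3012 + 3081 + 3102 + 3062 + 3070 + 3072 + 3038) / 15 = 3069.2000
Moving ranges: 89, 153, 9, 38, 56, 68, 105, 8, 69, 21, 40, 8, 2, 34; M̄R̄ = 700.0000 / 14 = 50.0000
LCL = X̄ − 3·M̄R̄/d₂ = 3069.2000 − 3 × 50.0000 / 1.128 = 2936.2213

2936.221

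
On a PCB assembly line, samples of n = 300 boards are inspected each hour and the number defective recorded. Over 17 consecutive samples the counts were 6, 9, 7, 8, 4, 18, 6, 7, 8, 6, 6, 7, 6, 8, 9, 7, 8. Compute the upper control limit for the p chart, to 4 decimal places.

0.0528

p̄ = Σdᵢ / (k·n) = 130 / (17 × 300) = 0.02549
UCL = p̄ + 3·√(p̄(1−p̄)/n) = 0.02549 + 3 × √(0.02549×0.97451/300) = 0.02549 + 3 × 0.00910 = 0.05279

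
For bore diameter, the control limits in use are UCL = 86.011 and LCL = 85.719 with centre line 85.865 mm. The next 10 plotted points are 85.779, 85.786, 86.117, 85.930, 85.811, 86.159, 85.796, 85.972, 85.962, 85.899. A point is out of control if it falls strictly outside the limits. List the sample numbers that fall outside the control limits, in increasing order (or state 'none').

Compare each point to [85.719, 86.011]: sample 3 = 86.117 > UCL; sample 6 = 86.159 > UCL.

3, 6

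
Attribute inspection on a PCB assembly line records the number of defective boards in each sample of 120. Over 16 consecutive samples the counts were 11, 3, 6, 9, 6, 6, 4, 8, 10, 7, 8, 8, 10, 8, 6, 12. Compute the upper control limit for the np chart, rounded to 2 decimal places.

p̄ = Σdᵢ / (k·n) = 122 / (16 × 120) = 0.06354
UCL = np̄ + 3·√(np̄(1−p̄)) = 7.6250 + 3 × √(7.6250×0.93646) = 7.6250 + 3 × 2.6722 = 15.6415

15.64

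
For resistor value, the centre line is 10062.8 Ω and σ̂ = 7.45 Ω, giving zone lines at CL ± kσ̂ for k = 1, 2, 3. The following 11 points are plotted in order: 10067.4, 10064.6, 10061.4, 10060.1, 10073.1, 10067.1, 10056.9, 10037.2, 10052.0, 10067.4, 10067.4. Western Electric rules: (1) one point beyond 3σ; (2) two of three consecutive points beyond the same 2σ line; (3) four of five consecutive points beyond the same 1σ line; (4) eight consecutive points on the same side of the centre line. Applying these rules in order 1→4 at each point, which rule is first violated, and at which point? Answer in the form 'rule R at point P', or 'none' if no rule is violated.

rule 1 at point 8

Zone of each point (C = within 1σ̂, B = 1σ̂–2σ̂, A = 2σ̂–3σ̂, * = beyond 3σ̂; sign = side of CL): 1:+C, 2:+C, 3:-C, 4:-C, 5:+B, 6:+C, 7:-C, 8:-*, 9:-B, 10:+C, 11:+C
Rule 1 (one point beyond the 3σ limits) is satisfied at point 8.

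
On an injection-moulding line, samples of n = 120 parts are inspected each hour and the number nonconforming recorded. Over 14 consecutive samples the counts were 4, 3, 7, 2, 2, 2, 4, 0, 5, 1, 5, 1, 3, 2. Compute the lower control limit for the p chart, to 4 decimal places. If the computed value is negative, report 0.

p̄ = Σdᵢ / (k·n) = 41 / (14 × 120) = 0.02440
LCL = p̄ − 3·√(p̄(1−p̄)/n) = 0.02440 − 3 × 0.01409 = -0.01785 → 0 (negative, so LCL = 0)

0.0000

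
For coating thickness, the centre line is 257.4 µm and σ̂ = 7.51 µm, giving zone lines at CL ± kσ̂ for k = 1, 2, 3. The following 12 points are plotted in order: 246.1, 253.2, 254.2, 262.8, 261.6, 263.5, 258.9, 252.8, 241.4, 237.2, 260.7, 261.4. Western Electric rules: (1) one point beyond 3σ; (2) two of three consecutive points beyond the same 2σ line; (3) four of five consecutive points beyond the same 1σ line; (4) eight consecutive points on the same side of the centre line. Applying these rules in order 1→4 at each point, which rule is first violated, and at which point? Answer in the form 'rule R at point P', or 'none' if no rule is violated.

rule 2 at point 10

Zone of each point (C = within 1σ̂, B = 1σ̂–2σ̂, A = 2σ̂–3σ̂, * = beyond 3σ̂; sign = side of CL): 1:-B, 2:-C, 3:-C, 4:+C, 5:+C, 6:+C, 7:+C, 8:-C, 9:-A, 10:-A, 11:+C, 12:+C
Rule 2 (two of three consecutive points beyond the same 2σ limit) is satisfied at point 10.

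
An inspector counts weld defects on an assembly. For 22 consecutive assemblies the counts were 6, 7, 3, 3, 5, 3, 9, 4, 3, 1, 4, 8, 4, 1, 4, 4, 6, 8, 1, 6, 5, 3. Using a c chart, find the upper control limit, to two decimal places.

c̄ = (6 + 7 + 3 + 3 + 5 + 3 + 9 + 4 + 3 + 1 + 4 + 8 + 4 + 1 + 4 + 4 + 6 + 8 + 1 + 6 + 5 + 3) / 22 = 98 / 22 = 4.4545
UCL = c̄ + 3√c̄ = 4.4545 + 3 × √4.4545 = 4.4545 + 3 × 2.1106 = 10.7863

10.79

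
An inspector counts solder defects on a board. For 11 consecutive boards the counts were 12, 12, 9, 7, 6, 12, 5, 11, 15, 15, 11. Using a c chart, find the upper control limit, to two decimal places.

20.15

c̄ = (12 + 12 + 9 + 7 + 6 + 12 + 5 + 11 + 15 + 15 + 11) / 11 = 115 / 11 = 10.4545
UCL = c̄ + 3√c̄ = 10.4545 + 3 × √10.4545 = 10.4545 + 3 × 3.2333 = 20.1546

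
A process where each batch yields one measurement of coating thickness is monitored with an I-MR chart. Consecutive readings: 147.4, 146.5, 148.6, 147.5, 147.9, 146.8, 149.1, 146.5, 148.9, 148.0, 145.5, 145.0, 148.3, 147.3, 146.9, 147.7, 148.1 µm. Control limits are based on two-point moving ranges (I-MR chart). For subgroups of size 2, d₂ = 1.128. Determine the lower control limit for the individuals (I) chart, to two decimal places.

143.64

X̄ = (147.4 + 146.5 + 148.6 + 147.5 + 147.9 + 146.8 + 149.1 + 146.5 + 148.9 + 148.0 + 145.5 + 145.0 + 148.3 + 147.3 + 146.9 + 147.7 + 148.1) / 17 = 147.4118
Moving ranges: 0.9, 2.1, 1.1, 0.4, 1.1, 2.3, 2.6, 2.4, 0.9, 2.5, 0.5, 3.3, 1.0, 0.4, 0.8, 0.4; M̄R̄ = 22.7000 / 16 = 1.4187
LCL = X̄ − 3·M̄R̄/d₂ = 147.4118 − 3 × 1.4187 / 1.128 = 143.6385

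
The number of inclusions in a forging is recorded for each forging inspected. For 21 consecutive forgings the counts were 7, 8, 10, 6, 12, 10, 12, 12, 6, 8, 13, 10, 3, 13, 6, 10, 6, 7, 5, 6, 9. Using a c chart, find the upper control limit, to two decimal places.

17.28

c̄ = (7 + 8 + 10 + 6 + 12 + 10 + 12 + 12 + 6 + 8 + 13 + 10 + 3 + 13 + 6 + 10 + 6 + 7 + 5 + 6 + 9) / 21 = 179 / 21 = 8.5238
UCL = c̄ + 3√c̄ = 8.5238 + 3 × √8.5238 = 8.5238 + 3 × 2.9196 = 17.2825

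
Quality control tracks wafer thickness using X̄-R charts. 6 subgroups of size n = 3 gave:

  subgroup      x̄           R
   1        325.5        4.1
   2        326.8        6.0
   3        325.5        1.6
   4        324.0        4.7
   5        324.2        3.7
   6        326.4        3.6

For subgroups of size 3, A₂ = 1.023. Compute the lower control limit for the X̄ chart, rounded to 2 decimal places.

X̄̄ = (325.5 + 326.8 + 325.5 + 324.0 + 324.2 + 326.4) / 6 = 1952.4000 / 6 = 325.4000
R̄ = (4.1 + 6.0 + 1.6 + 4.7 + 3.7 + 3.6) / 6 = 23.7000 / 6 = 3.9500
LCL = X̄̄ − A₂·R̄ = 325.4000 − 1.023 × 3.9500 = 321.3592

321.36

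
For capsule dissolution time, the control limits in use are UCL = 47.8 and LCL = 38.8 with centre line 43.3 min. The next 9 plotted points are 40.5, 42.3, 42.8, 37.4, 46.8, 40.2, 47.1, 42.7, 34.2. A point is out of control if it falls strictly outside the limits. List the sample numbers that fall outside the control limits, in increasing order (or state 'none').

Compare each point to [38.8, 47.8]: sample 4 = 37.4 < LCL; sample 9 = 34.2 < LCL.

4, 9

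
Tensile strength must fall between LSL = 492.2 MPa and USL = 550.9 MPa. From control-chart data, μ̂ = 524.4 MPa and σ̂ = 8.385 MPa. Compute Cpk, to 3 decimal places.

1.053

Cpu = (USL − μ̂) / (3σ̂) = (550.9 − 524.4) / (3 × 8.385) = 1.0535; Cpl = (μ̂ − LSL) / (3σ̂) = (524.4 − 492.2) / (3 × 8.385) = 1.2801; Cpk = min(Cpu, Cpl) = 1.0535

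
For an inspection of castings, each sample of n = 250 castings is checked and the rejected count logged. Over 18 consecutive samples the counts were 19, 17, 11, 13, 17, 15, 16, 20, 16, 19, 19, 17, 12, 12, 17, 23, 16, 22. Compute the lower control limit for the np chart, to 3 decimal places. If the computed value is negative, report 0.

p̄ = Σdᵢ / (k·n) = 301 / (18 × 250) = 0.06689
LCL = np̄ − 3·√(np̄(1−p̄)) = 16.7222 − 3 × 3.9502 = 4.8718

4.872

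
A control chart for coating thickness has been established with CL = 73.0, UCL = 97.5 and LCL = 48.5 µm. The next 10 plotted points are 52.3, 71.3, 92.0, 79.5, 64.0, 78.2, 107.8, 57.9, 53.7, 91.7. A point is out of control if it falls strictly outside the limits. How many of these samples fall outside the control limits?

Compare each point to [48.5, 97.5]: sample 7 = 107.8 > UCL.

1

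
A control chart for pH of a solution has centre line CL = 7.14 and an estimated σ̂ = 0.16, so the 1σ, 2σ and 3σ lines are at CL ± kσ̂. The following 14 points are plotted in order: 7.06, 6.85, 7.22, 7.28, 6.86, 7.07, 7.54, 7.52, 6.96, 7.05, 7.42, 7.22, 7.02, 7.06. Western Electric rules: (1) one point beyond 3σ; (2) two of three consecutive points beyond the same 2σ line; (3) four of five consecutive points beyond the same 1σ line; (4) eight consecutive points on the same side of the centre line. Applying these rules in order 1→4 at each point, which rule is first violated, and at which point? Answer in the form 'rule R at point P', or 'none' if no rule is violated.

Zone of each point (C = within 1σ̂, B = 1σ̂–2σ̂, A = 2σ̂–3σ̂, * = beyond 3σ̂; sign = side of CL): 1:-C, 2:-B, 3:+C, 4:+C, 5:-B, 6:-C, 7:+A, 8:+A, 9:-B, 10:-C, 11:+B, 12:+C, 13:-C, 14:-C
Rule 2 (two of three consecutive points beyond the same 2σ limit) is satisfied at point 8.

rule 2 at point 8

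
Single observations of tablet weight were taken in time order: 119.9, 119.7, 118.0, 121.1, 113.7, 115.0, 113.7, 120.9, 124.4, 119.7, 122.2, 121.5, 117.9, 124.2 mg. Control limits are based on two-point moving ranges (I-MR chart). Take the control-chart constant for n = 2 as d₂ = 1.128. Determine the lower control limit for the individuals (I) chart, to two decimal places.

X̄ = (119.9 + 119.7 + 118.0 + 121.1 + 113.7 + 115.0 + 113.7 + 120.9 + 124.4 + 119.7 + 122.2 + 121.5 + 117.9 + 124.2) / 14 = 119.4214
Moving ranges: 0.2, 1.7, 3.1, 7.4, 1.3, 1.3, 7.2, 3.5, 4.7, 2.5, 0.7, 3.6, 6.3; M̄R̄ = 43.5000 / 13 = 3.3462
LCL = X̄ − 3·M̄R̄/d₂ = 119.4214 − 3 × 3.3462 / 1.128 = 110.5221

110.52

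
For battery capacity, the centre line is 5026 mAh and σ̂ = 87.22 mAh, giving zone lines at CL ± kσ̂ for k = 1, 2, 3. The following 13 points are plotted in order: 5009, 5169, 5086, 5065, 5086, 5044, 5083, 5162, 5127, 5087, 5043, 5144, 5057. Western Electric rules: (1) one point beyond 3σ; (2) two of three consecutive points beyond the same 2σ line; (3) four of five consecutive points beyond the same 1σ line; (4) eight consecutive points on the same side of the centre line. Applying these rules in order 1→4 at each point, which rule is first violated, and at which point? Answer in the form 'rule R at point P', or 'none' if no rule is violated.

Zone of each point (C = within 1σ̂, B = 1σ̂–2σ̂, A = 2σ̂–3σ̂, * = beyond 3σ̂; sign = side of CL): 1:-C, 2:+B, 3:+C, 4:+C, 5:+C, 6:+C, 7:+C, 8:+B, 9:+B, 10:+C, 11:+C, 12:+B, 13:+C
Rule 4 (eight consecutive points on the same side of the centre line) is satisfied at point 9.

rule 4 at point 9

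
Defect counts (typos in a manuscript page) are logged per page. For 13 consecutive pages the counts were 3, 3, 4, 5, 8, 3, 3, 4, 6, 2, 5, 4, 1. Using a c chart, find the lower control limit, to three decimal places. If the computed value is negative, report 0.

0.000

c̄ = (3 + 3 + 4 + 5 + 8 + 3 + 3 + 4 + 6 + 2 + 5 + 4 + 1) / 13 = 51 / 13 = 3.9231
LCL = c̄ − 3√c̄ = 3.9231 − 3 × 1.9807 = -2.0190 → 0 (cannot be negative)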